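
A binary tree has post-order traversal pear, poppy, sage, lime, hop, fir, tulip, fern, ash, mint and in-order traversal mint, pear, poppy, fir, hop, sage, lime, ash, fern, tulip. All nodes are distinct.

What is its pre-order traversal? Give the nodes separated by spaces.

mint ash fir poppy pear hop lime sage fern tulip

The last element of post-order is the root; it splits in-order into left and right subtrees.
Root mint: left subtree has 0 nodes { }, right has 9 {pear, poppy, fir, hop, sage, lime, ash, fern, tulip}.
  Root ash: left subtree has 6 nodes {pear, poppy, fir, hop, sage, lime}, right has 2 {fern, tulip}.
    Root fir: left subtree has 2 nodes {pear, poppy}, right has 3 {hop, sage, lime}.
      Root poppy: left subtree has 1 node {pear}, right has 0 { }.
      Root hop: left subtree has 0 nodes { }, right has 2 {sage, lime}.
        Root lime: left subtree has 1 node {sage}, right has 0 { }.
    Root fern: left subtree has 0 nodes { }, right has 1 {tulip}.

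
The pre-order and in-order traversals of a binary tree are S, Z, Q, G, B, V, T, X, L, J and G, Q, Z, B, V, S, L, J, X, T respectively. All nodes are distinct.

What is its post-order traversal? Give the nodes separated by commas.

G, Q, V, B, Z, J, L, X, T, S

The first element of pre-order is the root; it splits in-order into left and right subtrees.
Root S: left subtree has 5 nodes {G, Q, Z, B, V}, right has 4 {L, J, X, T}.
  Root Z: left subtree has 2 nodes {G, Q}, right has 2 {B, V}.
    Root Q: left subtree has 1 node {G}, right has 0 { }.
    Root B: left subtree has 0 nodes { }, right has 1 {V}.
  Root T: left subtree has 3 nodes {L, J, X}, right has 0 { }.
    Root X: left subtree has 2 nodes {L, J}, right has 0 { }.
      Root L: left subtree has 0 nodes { }, right has 1 {J}.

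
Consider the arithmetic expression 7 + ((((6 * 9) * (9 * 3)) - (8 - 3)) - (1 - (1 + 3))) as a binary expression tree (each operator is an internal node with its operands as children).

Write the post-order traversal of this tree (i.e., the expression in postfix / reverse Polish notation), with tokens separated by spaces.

7 6 9 * 9 3 * * 8 3 - - 1 1 3 + - - +

Post-order on an expression tree gives postfix notation: for each operator, emit left operand, right operand, then the operator.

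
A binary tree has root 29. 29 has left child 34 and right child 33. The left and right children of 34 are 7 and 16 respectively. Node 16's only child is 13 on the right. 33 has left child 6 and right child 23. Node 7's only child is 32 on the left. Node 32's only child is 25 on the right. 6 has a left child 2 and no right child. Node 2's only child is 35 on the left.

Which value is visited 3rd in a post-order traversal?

Post-order visits the left subtree, then the right subtree, then the node.
At 29: go left to 34.
  At 34: go left to 7.
    At 7: go left to 32.
      At 32: no left child.
      At 32: go right to 25.
        25 is a leaf — visit 25.
      Visit 32.
    At 7: no right child.
    Visit 7.
  At 34: go right to 16.
    At 16: no left child.
    At 16: go right to 13.
      13 is a leaf — visit 13.
    Visit 16.
  Visit 34.
At 29: go right to 33.
  At 33: go left to 6.
    At 6: go left to 2.
      At 2: go left to 35.
        35 is a leaf — visit 35.
      At 2: no right child.
      Visit 2.
    At 6: no right child.
    Visit 6.
  At 33: go right to 23.
    23 is a leaf — visit 23.
  Visit 33.
Visit 29.
Full post-order sequence: 25, 32, 7, 13, 16, 34, 35, 2, 6, 23, 33, 29.

7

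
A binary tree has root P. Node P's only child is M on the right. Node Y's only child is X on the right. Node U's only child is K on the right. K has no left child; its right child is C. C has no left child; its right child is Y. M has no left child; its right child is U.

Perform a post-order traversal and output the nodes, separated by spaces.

X Y C K U M P

Post-order visits the left subtree, then the right subtree, then the node.
At P: no left child.
At P: go right to M.
  At M: no left child.
  At M: go right to U.
    At U: no left child.
    At U: go right to K.
      At K: no left child.
      At K: go right to C.
        At C: no left child.
        At C: go right to Y.
          At Y: no left child.
          At Y: go right to X.
            X is a leaf — visit X.
          Visit Y.
        Visit C.
      Visit K.
    Visit U.
  Visit M.
Visit P.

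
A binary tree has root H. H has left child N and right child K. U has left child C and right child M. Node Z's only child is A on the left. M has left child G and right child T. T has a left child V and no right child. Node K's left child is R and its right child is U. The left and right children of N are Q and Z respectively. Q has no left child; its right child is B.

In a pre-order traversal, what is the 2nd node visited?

Pre-order visits the node, then its left subtree, then its right subtree.
Visit H.
At H: go left to N.
  Visit N.
  At N: go left to Q.
    Visit Q.
    At Q: no left child.
    At Q: go right to B.
      B is a leaf — visit B.
  At N: go right to Z.
    Visit Z.
    At Z: go left to A.
      A is a leaf — visit A.
    At Z: no right child.
At H: go right to K.
  Visit K.
  At K: go left to R.
    R is a leaf — visit R.
  At K: go right to U.
    Visit U.
    At U: go left to C.
      C is a leaf — visit C.
    At U: go right to M.
      Visit M.
      At M: go left to G.
        G is a leaf — visit G.
      At M: go right to T.
        Visit T.
        At T: go left to V.
          V is a leaf — visit V.
        At T: no right child.
Full pre-order sequence: H, N, Q, B, Z, A, K, R, U, C, M, G, T, V.

N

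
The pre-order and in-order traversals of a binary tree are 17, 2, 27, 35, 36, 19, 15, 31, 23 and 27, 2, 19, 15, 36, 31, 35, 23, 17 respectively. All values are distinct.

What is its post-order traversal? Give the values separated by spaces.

The first element of pre-order is the root; it splits in-order into left and right subtrees.
Root 17: left subtree has 8 nodes {27, 2, 19, 15, 36, 31, 35, 23}, right has 0 { }.
  Root 2: left subtree has 1 node {27}, right has 6 {19, 15, 36, 31, 35, 23}.
    Root 35: left subtree has 4 nodes {19, 15, 36, 31}, right has 1 {23}.
      Root 36: left subtree has 2 nodes {19, 15}, right has 1 {31}.
        Root 19: left subtree has 0 nodes { }, right has 1 {15}.

27 15 19 31 36 23 35 2 17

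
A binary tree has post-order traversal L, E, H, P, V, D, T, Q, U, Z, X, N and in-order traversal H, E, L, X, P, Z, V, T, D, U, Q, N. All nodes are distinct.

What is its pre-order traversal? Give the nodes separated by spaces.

The last element of post-order is the root; it splits in-order into left and right subtrees.
Root N: left subtree has 11 nodes {H, E, L, X, P, Z, V, T, D, U, Q}, right has 0 { }.
  Root X: left subtree has 3 nodes {H, E, L}, right has 7 {P, Z, V, T, D, U, Q}.
    Root H: left subtree has 0 nodes { }, right has 2 {E, L}.
      Root E: left subtree has 0 nodes { }, right has 1 {L}.
    Root Z: left subtree has 1 node {P}, right has 5 {V, T, D, U, Q}.
      Root U: left subtree has 3 nodes {V, T, D}, right has 1 {Q}.
        Root T: left subtree has 1 node {V}, right has 1 {D}.

N X H E L Z P U T V D Q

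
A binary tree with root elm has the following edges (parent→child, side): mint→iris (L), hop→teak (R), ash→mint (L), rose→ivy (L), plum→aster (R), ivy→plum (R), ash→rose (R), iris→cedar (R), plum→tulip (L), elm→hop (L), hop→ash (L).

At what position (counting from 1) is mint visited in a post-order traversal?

3

Post-order visits the left subtree, then the right subtree, then the node.
At elm: go left to hop.
  At hop: go left to ash.
    At ash: go left to mint.
      At mint: go left to iris.
        At iris: no left child.
        At iris: go right to cedar.
          cedar is a leaf — visit cedar.
        Visit iris.
      At mint: no right child.
      Visit mint.
    At ash: go right to rose.
      At rose: go left to ivy.
        At ivy: no left child.
        At ivy: go right to plum.
          At plum: go left to tulip.
            tulip is a leaf — visit tulip.
          At plum: go right to aster.
            aster is a leaf — visit aster.
          Visit plum.
        Visit ivy.
      At rose: no right child.
      Visit rose.
    Visit ash.
  At hop: go right to teak.
    teak is a leaf — visit teak.
  Visit hop.
At elm: no right child.
Visit elm.
Full post-order sequence: cedar, iris, mint, tulip, aster, plum, ivy, rose, ash, teak, hop, elm.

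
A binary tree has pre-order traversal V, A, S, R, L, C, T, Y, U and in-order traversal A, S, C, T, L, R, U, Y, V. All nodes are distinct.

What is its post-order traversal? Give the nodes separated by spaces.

The first element of pre-order is the root; it splits in-order into left and right subtrees.
Root V: left subtree has 8 nodes {A, S, C, T, L, R, U, Y}, right has 0 { }.
  Root A: left subtree has 0 nodes { }, right has 7 {S, C, T, L, R, U, Y}.
    Root S: left subtree has 0 nodes { }, right has 6 {C, T, L, R, U, Y}.
      Root R: left subtree has 3 nodes {C, T, L}, right has 2 {U, Y}.
        Root L: left subtree has 2 nodes {C, T}, right has 0 { }.
          Root C: left subtree has 0 nodes { }, right has 1 {T}.
        Root Y: left subtree has 1 node {U}, right has 0 { }.

T C L U Y R S A V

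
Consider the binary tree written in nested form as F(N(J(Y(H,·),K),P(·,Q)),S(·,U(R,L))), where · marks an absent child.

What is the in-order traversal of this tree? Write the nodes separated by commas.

In-order visits the left subtree, then the node, then the right subtree.
At F: go left to N.
  At N: go left to J.
    At J: go left to Y.
      At Y: go left to H.
        H is a leaf — visit H.
      Visit Y.
      At Y: no right child.
    Visit J.
    At J: go right to K.
      K is a leaf — visit K.
  Visit N.
  At N: go right to P.
    At P: no left child.
    Visit P.
    At P: go right to Q.
      Q is a leaf — visit Q.
Visit F.
At F: go right to S.
  At S: no left child.
  Visit S.
  At S: go right to U.
    At U: go left to R.
      R is a leaf — visit R.
    Visit U.
    At U: go right to L.
      L is a leaf — visit L.

H, Y, J, K, N, P, Q, F, S, R, U, L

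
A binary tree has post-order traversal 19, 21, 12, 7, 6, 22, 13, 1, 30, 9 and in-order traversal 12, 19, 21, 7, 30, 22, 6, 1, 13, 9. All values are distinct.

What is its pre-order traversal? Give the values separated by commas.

The last element of post-order is the root; it splits in-order into left and right subtrees.
Root 9: left subtree has 9 nodes {12, 19, 21, 7, 30, 22, 6, 1, 13}, right has 0 { }.
  Root 30: left subtree has 4 nodes {12, 19, 21, 7}, right has 4 {22, 6, 1, 13}.
    Root 7: left subtree has 3 nodes {12, 19, 21}, right has 0 { }.
      Root 12: left subtree has 0 nodes { }, right has 2 {19, 21}.
        Root 21: left subtree has 1 node {19}, right has 0 { }.
    Root 1: left subtree has 2 nodes {22, 6}, right has 1 {13}.
      Root 22: left subtree has 0 nodes { }, right has 1 {6}.

9, 30, 7, 12, 21, 19, 1, 22, 6, 13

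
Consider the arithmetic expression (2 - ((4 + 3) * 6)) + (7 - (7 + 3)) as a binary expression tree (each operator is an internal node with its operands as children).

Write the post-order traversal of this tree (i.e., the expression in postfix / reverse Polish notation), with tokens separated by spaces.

Post-order on an expression tree gives postfix notation: for each operator, emit left operand, right operand, then the operator.

2 4 3 + 6 * - 7 7 3 + - +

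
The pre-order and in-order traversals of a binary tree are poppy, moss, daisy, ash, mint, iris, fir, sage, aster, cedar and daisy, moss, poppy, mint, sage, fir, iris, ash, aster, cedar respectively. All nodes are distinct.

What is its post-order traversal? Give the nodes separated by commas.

daisy, moss, sage, fir, iris, mint, cedar, aster, ash, poppy

The first element of pre-order is the root; it splits in-order into left and right subtrees.
Root poppy: left subtree has 2 nodes {daisy, moss}, right has 7 {mint, sage, fir, iris, ash, aster, cedar}.
  Root moss: left subtree has 1 node {daisy}, right has 0 { }.
  Root ash: left subtree has 4 nodes {mint, sage, fir, iris}, right has 2 {aster, cedar}.
    Root mint: left subtree has 0 nodes { }, right has 3 {sage, fir, iris}.
      Root iris: left subtree has 2 nodes {sage, fir}, right has 0 { }.
        Root fir: left subtree has 1 node {sage}, right has 0 { }.
    Root aster: left subtree has 0 nodes { }, right has 1 {cedar}.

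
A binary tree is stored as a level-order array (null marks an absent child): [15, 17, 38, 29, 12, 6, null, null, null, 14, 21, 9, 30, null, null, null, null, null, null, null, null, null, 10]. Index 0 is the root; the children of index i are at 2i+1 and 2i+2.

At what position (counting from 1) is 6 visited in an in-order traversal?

In-order visits the left subtree, then the node, then the right subtree.
At 15: go left to 17.
  At 17: go left to 29.
    29 is a leaf — visit 29.
  Visit 17.
  At 17: go right to 12.
    At 12: go left to 14.
      14 is a leaf — visit 14.
    Visit 12.
    At 12: go right to 21.
      At 21: no left child.
      Visit 21.
      At 21: go right to 10.
        10 is a leaf — visit 10.
Visit 15.
At 15: go right to 38.
  At 38: go left to 6.
    At 6: go left to 9.
      9 is a leaf — visit 9.
    Visit 6.
    At 6: go right to 30.
      30 is a leaf — visit 30.
  Visit 38.
  At 38: no right child.
Full in-order sequence: 29, 17, 14, 12, 21, 10, 15, 9, 6, 30, 38.

9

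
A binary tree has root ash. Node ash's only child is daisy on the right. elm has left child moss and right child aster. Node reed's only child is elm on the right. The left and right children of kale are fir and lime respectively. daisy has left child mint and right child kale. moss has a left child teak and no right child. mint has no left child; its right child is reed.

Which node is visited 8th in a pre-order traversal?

aster

Pre-order visits the node, then its left subtree, then its right subtree.
Visit ash.
At ash: no left child.
At ash: go right to daisy.
  Visit daisy.
  At daisy: go left to mint.
    Visit mint.
    At mint: no left child.
    At mint: go right to reed.
      Visit reed.
      At reed: no left child.
      At reed: go right to elm.
        Visit elm.
        At elm: go left to moss.
          Visit moss.
          At moss: go left to teak.
            teak is a leaf — visit teak.
          At moss: no right child.
        At elm: go right to aster.
          aster is a leaf — visit aster.
  At daisy: go right to kale.
    Visit kale.
    At kale: go left to fir.
      fir is a leaf — visit fir.
    At kale: go right to lime.
      lime is a leaf — visit lime.
Full pre-order sequence: ash, daisy, mint, reed, elm, moss, teak, aster, kale, fir, lime.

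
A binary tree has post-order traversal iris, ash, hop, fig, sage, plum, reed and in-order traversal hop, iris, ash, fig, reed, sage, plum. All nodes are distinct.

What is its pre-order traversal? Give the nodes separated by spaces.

reed fig hop ash iris plum sage

The last element of post-order is the root; it splits in-order into left and right subtrees.
Root reed: left subtree has 4 nodes {hop, iris, ash, fig}, right has 2 {sage, plum}.
  Root fig: left subtree has 3 nodes {hop, iris, ash}, right has 0 { }.
    Root hop: left subtree has 0 nodes { }, right has 2 {iris, ash}.
      Root ash: left subtree has 1 node {iris}, right has 0 { }.
  Root plum: left subtree has 1 node {sage}, right has 0 { }.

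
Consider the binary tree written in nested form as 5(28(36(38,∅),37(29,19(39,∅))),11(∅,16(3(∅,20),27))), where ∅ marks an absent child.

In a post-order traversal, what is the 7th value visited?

Post-order visits the left subtree, then the right subtree, then the node.
At 5: go left to 28.
  At 28: go left to 36.
    At 36: go left to 38.
      38 is a leaf — visit 38.
    At 36: no right child.
    Visit 36.
  At 28: go right to 37.
    At 37: go left to 29.
      29 is a leaf — visit 29.
    At 37: go right to 19.
      At 19: go left to 39.
        39 is a leaf — visit 39.
      At 19: no right child.
      Visit 19.
    Visit 37.
  Visit 28.
At 5: go right to 11.
  At 11: no left child.
  At 11: go right to 16.
    At 16: go left to 3.
      At 3: no left child.
      At 3: go right to 20.
        20 is a leaf — visit 20.
      Visit 3.
    At 16: go right to 27.
      27 is a leaf — visit 27.
    Visit 16.
  Visit 11.
Visit 5.
Full post-order sequence: 38, 36, 29, 39, 19, 37, 28, 20, 3, 27, 16, 11, 5.

28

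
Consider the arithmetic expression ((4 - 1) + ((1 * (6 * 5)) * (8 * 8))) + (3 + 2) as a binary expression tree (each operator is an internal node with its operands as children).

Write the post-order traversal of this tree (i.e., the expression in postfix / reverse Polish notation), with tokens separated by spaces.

4 1 - 1 6 5 * * 8 8 * * + 3 2 + +

Post-order on an expression tree gives postfix notation: for each operator, emit left operand, right operand, then the operator.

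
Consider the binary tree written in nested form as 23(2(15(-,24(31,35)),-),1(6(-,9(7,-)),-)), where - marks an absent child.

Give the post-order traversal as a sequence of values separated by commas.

31, 35, 24, 15, 2, 7, 9, 6, 1, 23

Post-order visits the left subtree, then the right subtree, then the node.
At 23: go left to 2.
  At 2: go left to 15.
    At 15: no left child.
    At 15: go right to 24.
      At 24: go left to 31.
        31 is a leaf — visit 31.
      At 24: go right to 35.
        35 is a leaf — visit 35.
      Visit 24.
    Visit 15.
  At 2: no right child.
  Visit 2.
At 23: go right to 1.
  At 1: go left to 6.
    At 6: no left child.
    At 6: go right to 9.
      At 9: go left to 7.
        7 is a leaf — visit 7.
      At 9: no right child.
      Visit 9.
    Visit 6.
  At 1: no right child.
  Visit 1.
Visit 23.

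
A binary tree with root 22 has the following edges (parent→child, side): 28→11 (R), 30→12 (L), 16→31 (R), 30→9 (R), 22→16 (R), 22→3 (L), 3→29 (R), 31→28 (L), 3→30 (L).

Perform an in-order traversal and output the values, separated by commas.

In-order visits the left subtree, then the node, then the right subtree.
At 22: go left to 3.
  At 3: go left to 30.
    At 30: go left to 12.
      12 is a leaf — visit 12.
    Visit 30.
    At 30: go right to 9.
      9 is a leaf — visit 9.
  Visit 3.
  At 3: go right to 29.
    29 is a leaf — visit 29.
Visit 22.
At 22: go right to 16.
  At 16: no left child.
  Visit 16.
  At 16: go right to 31.
    At 31: go left to 28.
      At 28: no left child.
      Visit 28.
      At 28: go right to 11.
        11 is a leaf — visit 11.
    Visit 31.
    At 31: no right child.

12, 30, 9, 3, 29, 22, 16, 28, 11, 31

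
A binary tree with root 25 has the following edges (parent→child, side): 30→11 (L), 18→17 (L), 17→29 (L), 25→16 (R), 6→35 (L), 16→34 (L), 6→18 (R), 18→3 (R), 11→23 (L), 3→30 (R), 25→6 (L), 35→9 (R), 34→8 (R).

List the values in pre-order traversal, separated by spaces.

25 6 35 9 18 17 29 3 30 11 23 16 34 8

Pre-order visits the node, then its left subtree, then its right subtree.
Visit 25.
At 25: go left to 6.
  Visit 6.
  At 6: go left to 35.
    Visit 35.
    At 35: no left child.
    At 35: go right to 9.
      9 is a leaf — visit 9.
  At 6: go right to 18.
    Visit 18.
    At 18: go left to 17.
      Visit 17.
      At 17: go left to 29.
        29 is a leaf — visit 29.
      At 17: no right child.
    At 18: go right to 3.
      Visit 3.
      At 3: no left child.
      At 3: go right to 30.
        Visit 30.
        At 30: go left to 11.
          Visit 11.
          At 11: go left to 23.
            23 is a leaf — visit 23.
          At 11: no right child.
        At 30: no right child.
At 25: go right to 16.
  Visit 16.
  At 16: go left to 34.
    Visit 34.
    At 34: no left child.
    At 34: go right to 8.
      8 is a leaf — visit 8.
  At 16: no right child.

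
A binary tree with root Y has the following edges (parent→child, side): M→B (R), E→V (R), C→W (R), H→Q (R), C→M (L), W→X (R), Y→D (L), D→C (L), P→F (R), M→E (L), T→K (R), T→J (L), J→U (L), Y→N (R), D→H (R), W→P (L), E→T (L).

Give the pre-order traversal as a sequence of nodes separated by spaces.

Y D C M E T J U K V B W P F X H Q N

Pre-order visits the node, then its left subtree, then its right subtree.
Visit Y.
At Y: go left to D.
  Visit D.
  At D: go left to C.
    Visit C.
    At C: go left to M.
      Visit M.
      At M: go left to E.
        Visit E.
        At E: go left to T.
          Visit T.
          At T: go left to J.
            Visit J.
            At J: go left to U.
              U is a leaf — visit U.
            At J: no right child.
          At T: go right to K.
            K is a leaf — visit K.
        At E: go right to V.
          V is a leaf — visit V.
      At M: go right to B.
        B is a leaf — visit B.
    At C: go right to W.
      Visit W.
      At W: go left to P.
        Visit P.
        At P: no left child.
        At P: go right to F.
          F is a leaf — visit F.
      At W: go right to X.
        X is a leaf — visit X.
  At D: go right to H.
    Visit H.
    At H: no left child.
    At H: go right to Q.
      Q is a leaf — visit Q.
At Y: go right to N.
  N is a leaf — visit N.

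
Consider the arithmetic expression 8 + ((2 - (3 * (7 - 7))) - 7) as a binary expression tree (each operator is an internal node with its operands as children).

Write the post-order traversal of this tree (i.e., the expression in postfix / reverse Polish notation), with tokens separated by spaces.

Post-order on an expression tree gives postfix notation: for each operator, emit left operand, right operand, then the operator.

8 2 3 7 7 - * - 7 - +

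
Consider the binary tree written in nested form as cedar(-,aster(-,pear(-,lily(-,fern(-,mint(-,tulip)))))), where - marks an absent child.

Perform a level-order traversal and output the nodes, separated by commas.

cedar, aster, pear, lily, fern, mint, tulip

Level-order visits nodes level by level from the root, left to right within each level.
Level 0: cedar
Level 1: aster
Level 2: pear
Level 3: lily
Level 4: fern
Level 5: mint
Level 6: tulip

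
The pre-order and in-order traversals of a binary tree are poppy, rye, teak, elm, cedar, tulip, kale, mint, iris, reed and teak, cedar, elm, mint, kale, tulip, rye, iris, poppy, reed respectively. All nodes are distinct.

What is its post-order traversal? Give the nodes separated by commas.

cedar, mint, kale, tulip, elm, teak, iris, rye, reed, poppy

The first element of pre-order is the root; it splits in-order into left and right subtrees.
Root poppy: left subtree has 8 nodes {teak, cedar, elm, mint, kale, tulip, rye, iris}, right has 1 {reed}.
  Root rye: left subtree has 6 nodes {teak, cedar, elm, mint, kale, tulip}, right has 1 {iris}.
    Root teak: left subtree has 0 nodes { }, right has 5 {cedar, elm, mint, kale, tulip}.
      Root elm: left subtree has 1 node {cedar}, right has 3 {mint, kale, tulip}.
        Root tulip: left subtree has 2 nodes {mint, kale}, right has 0 { }.
          Root kale: left subtree has 1 node {mint}, right has 0 { }.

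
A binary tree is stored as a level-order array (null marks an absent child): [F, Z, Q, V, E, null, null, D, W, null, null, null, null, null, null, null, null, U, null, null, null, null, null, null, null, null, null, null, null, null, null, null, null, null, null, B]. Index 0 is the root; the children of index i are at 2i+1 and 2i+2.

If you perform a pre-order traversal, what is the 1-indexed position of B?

Pre-order visits the node, then its left subtree, then its right subtree.
Visit F.
At F: go left to Z.
  Visit Z.
  At Z: go left to V.
    Visit V.
    At V: go left to D.
      D is a leaf — visit D.
    At V: go right to W.
      Visit W.
      At W: go left to U.
        Visit U.
        At U: go left to B.
          B is a leaf — visit B.
        At U: no right child.
      At W: no right child.
  At Z: go right to E.
    E is a leaf — visit E.
At F: go right to Q.
  Q is a leaf — visit Q.
Full pre-order sequence: F, Z, V, D, W, U, B, E, Q.

7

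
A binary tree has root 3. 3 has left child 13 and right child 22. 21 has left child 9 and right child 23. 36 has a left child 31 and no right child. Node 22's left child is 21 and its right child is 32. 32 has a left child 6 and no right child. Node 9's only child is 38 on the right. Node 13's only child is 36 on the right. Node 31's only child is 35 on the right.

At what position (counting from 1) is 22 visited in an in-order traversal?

10

In-order visits the left subtree, then the node, then the right subtree.
At 3: go left to 13.
  At 13: no left child.
  Visit 13.
  At 13: go right to 36.
    At 36: go left to 31.
      At 31: no left child.
      Visit 31.
      At 31: go right to 35.
        35 is a leaf — visit 35.
    Visit 36.
    At 36: no right child.
Visit 3.
At 3: go right to 22.
  At 22: go left to 21.
    At 21: go left to 9.
      At 9: no left child.
      Visit 9.
      At 9: go right to 38.
        38 is a leaf — visit 38.
    Visit 21.
    At 21: go right to 23.
      23 is a leaf — visit 23.
  Visit 22.
  At 22: go right to 32.
    At 32: go left to 6.
      6 is a leaf — visit 6.
    Visit 32.
    At 32: no right child.
Full in-order sequence: 13, 31, 35, 36, 3, 9, 38, 21, 23, 22, 6, 32.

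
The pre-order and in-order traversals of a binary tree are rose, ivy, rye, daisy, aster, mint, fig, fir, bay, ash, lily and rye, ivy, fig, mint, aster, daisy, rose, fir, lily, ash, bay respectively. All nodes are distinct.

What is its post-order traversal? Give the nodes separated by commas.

The first element of pre-order is the root; it splits in-order into left and right subtrees.
Root rose: left subtree has 6 nodes {rye, ivy, fig, mint, aster, daisy}, right has 4 {fir, lily, ash, bay}.
  Root ivy: left subtree has 1 node {rye}, right has 4 {fig, mint, aster, daisy}.
    Root daisy: left subtree has 3 nodes {fig, mint, aster}, right has 0 { }.
      Root aster: left subtree has 2 nodes {fig, mint}, right has 0 { }.
        Root mint: left subtree has 1 node {fig}, right has 0 { }.
  Root fir: left subtree has 0 nodes { }, right has 3 {lily, ash, bay}.
    Root bay: left subtree has 2 nodes {lily, ash}, right has 0 { }.
      Root ash: left subtree has 1 node {lily}, right has 0 { }.

rye, fig, mint, aster, daisy, ivy, lily, ash, bay, fir, rose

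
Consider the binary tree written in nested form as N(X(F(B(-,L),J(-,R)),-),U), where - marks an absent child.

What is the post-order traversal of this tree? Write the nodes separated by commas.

Post-order visits the left subtree, then the right subtree, then the node.
At N: go left to X.
  At X: go left to F.
    At F: go left to B.
      At B: no left child.
      At B: go right to L.
        L is a leaf — visit L.
      Visit B.
    At F: go right to J.
      At J: no left child.
      At J: go right to R.
        R is a leaf — visit R.
      Visit J.
    Visit F.
  At X: no right child.
  Visit X.
At N: go right to U.
  U is a leaf — visit U.
Visit N.

L, B, R, J, F, X, U, N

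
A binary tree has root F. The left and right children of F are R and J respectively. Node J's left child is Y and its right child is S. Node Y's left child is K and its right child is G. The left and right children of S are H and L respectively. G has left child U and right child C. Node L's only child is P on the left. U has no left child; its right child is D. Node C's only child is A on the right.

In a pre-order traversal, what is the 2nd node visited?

R

Pre-order visits the node, then its left subtree, then its right subtree.
Visit F.
At F: go left to R.
  R is a leaf — visit R.
At F: go right to J.
  Visit J.
  At J: go left to Y.
    Visit Y.
    At Y: go left to K.
      K is a leaf — visit K.
    At Y: go right to G.
      Visit G.
      At G: go left to U.
        Visit U.
        At U: no left child.
        At U: go right to D.
          D is a leaf — visit D.
      At G: go right to C.
        Visit C.
        At C: no left child.
        At C: go right to A.
          A is a leaf — visit A.
  At J: go right to S.
    Visit S.
    At S: go left to H.
      H is a leaf — visit H.
    At S: go right to L.
      Visit L.
      At L: go left to P.
        P is a leaf — visit P.
      At L: no right child.
Full pre-order sequence: F, R, J, Y, K, G, U, D, C, A, S, H, L, P.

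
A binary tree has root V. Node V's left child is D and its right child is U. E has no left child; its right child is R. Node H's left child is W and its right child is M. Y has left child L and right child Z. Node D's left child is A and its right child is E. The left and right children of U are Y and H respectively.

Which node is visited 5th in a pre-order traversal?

R

Pre-order visits the node, then its left subtree, then its right subtree.
Visit V.
At V: go left to D.
  Visit D.
  At D: go left to A.
    A is a leaf — visit A.
  At D: go right to E.
    Visit E.
    At E: no left child.
    At E: go right to R.
      R is a leaf — visit R.
At V: go right to U.
  Visit U.
  At U: go left to Y.
    Visit Y.
    At Y: go left to L.
      L is a leaf — visit L.
    At Y: go right to Z.
      Z is a leaf — visit Z.
  At U: go right to H.
    Visit H.
    At H: go left to W.
      W is a leaf — visit W.
    At H: go right to M.
      M is a leaf — visit M.
Full pre-order sequence: V, D, A, E, R, U, Y, L, Z, H, W, M.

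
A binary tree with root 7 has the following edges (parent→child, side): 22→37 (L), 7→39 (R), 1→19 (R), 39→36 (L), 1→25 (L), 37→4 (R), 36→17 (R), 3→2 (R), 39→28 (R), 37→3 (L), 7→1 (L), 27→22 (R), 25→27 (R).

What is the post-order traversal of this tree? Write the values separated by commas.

2, 3, 4, 37, 22, 27, 25, 19, 1, 17, 36, 28, 39, 7

Post-order visits the left subtree, then the right subtree, then the node.
At 7: go left to 1.
  At 1: go left to 25.
    At 25: no left child.
    At 25: go right to 27.
      At 27: no left child.
      At 27: go right to 22.
        At 22: go left to 37.
          At 37: go left to 3.
            At 3: no left child.
            At 3: go right to 2.
              2 is a leaf — visit 2.
            Visit 3.
          At 37: go right to 4.
            4 is a leaf — visit 4.
          Visit 37.
        At 22: no right child.
        Visit 22.
      Visit 27.
    Visit 25.
  At 1: go right to 19.
    19 is a leaf — visit 19.
  Visit 1.
At 7: go right to 39.
  At 39: go left to 36.
    At 36: no left child.
    At 36: go right to 17.
      17 is a leaf — visit 17.
    Visit 36.
  At 39: go right to 28.
    28 is a leaf — visit 28.
  Visit 39.
Visit 7.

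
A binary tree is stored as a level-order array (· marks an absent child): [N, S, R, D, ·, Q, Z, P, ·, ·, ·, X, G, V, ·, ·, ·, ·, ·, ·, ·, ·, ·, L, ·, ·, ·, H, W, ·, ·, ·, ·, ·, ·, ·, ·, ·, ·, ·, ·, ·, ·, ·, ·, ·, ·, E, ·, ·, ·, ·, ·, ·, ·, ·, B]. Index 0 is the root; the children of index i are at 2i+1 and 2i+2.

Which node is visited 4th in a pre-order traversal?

Pre-order visits the node, then its left subtree, then its right subtree.
Visit N.
At N: go left to S.
  Visit S.
  At S: go left to D.
    Visit D.
    At D: go left to P.
      P is a leaf — visit P.
    At D: no right child.
  At S: no right child.
At N: go right to R.
  Visit R.
  At R: go left to Q.
    Visit Q.
    At Q: go left to X.
      Visit X.
      At X: go left to L.
        Visit L.
        At L: go left to E.
          E is a leaf — visit E.
        At L: no right child.
      At X: no right child.
    At Q: go right to G.
      G is a leaf — visit G.
  At R: go right to Z.
    Visit Z.
    At Z: go left to V.
      Visit V.
      At V: go left to H.
        Visit H.
        At H: no left child.
        At H: go right to B.
          B is a leaf — visit B.
      At V: go right to W.
        W is a leaf — visit W.
    At Z: no right child.
Full pre-order sequence: N, S, D, P, R, Q, X, L, E, G, Z, V, H, B, W.

P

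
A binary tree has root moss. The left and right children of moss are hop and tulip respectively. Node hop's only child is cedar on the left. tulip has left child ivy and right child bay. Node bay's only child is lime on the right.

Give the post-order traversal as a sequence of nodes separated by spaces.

cedar hop ivy lime bay tulip moss

Post-order visits the left subtree, then the right subtree, then the node.
At moss: go left to hop.
  At hop: go left to cedar.
    cedar is a leaf — visit cedar.
  At hop: no right child.
  Visit hop.
At moss: go right to tulip.
  At tulip: go left to ivy.
    ivy is a leaf — visit ivy.
  At tulip: go right to bay.
    At bay: no left child.
    At bay: go right to lime.
      lime is a leaf — visit lime.
    Visit bay.
  Visit tulip.
Visit moss.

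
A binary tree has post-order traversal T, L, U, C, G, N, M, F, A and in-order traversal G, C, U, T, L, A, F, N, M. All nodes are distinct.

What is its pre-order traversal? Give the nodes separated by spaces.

A G C U L T F M N

The last element of post-order is the root; it splits in-order into left and right subtrees.
Root A: left subtree has 5 nodes {G, C, U, T, L}, right has 3 {F, N, M}.
  Root G: left subtree has 0 nodes { }, right has 4 {C, U, T, L}.
    Root C: left subtree has 0 nodes { }, right has 3 {U, T, L}.
      Root U: left subtree has 0 nodes { }, right has 2 {T, L}.
        Root L: left subtree has 1 node {T}, right has 0 { }.
  Root F: left subtree has 0 nodes { }, right has 2 {N, M}.
    Root M: left subtree has 1 node {N}, right has 0 { }.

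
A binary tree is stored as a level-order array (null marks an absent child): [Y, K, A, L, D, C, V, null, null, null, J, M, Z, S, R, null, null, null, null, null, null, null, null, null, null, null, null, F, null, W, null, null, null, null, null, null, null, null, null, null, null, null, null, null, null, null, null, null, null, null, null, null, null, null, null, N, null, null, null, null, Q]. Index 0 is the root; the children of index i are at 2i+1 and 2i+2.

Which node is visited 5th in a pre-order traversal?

Pre-order visits the node, then its left subtree, then its right subtree.
Visit Y.
At Y: go left to K.
  Visit K.
  At K: go left to L.
    L is a leaf — visit L.
  At K: go right to D.
    Visit D.
    At D: no left child.
    At D: go right to J.
      J is a leaf — visit J.
At Y: go right to A.
  Visit A.
  At A: go left to C.
    Visit C.
    At C: go left to M.
      M is a leaf — visit M.
    At C: go right to Z.
      Z is a leaf — visit Z.
  At A: go right to V.
    Visit V.
    At V: go left to S.
      Visit S.
      At S: go left to F.
        Visit F.
        At F: go left to N.
          N is a leaf — visit N.
        At F: no right child.
      At S: no right child.
    At V: go right to R.
      Visit R.
      At R: go left to W.
        Visit W.
        At W: no left child.
        At W: go right to Q.
          Q is a leaf — visit Q.
      At R: no right child.
Full pre-order sequence: Y, K, L, D, J, A, C, M, Z, V, S, F, N, R, W, Q.

J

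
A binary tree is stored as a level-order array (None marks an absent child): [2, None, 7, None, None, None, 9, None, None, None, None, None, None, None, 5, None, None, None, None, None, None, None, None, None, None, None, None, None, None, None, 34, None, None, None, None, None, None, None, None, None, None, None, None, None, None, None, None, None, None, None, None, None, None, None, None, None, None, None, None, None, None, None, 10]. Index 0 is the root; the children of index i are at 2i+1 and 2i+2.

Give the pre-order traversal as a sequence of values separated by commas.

Pre-order visits the node, then its left subtree, then its right subtree.
Visit 2.
At 2: no left child.
At 2: go right to 7.
  Visit 7.
  At 7: no left child.
  At 7: go right to 9.
    Visit 9.
    At 9: no left child.
    At 9: go right to 5.
      Visit 5.
      At 5: no left child.
      At 5: go right to 34.
        Visit 34.
        At 34: no left child.
        At 34: go right to 10.
          10 is a leaf — visit 10.

2, 7, 9, 5, 34, 10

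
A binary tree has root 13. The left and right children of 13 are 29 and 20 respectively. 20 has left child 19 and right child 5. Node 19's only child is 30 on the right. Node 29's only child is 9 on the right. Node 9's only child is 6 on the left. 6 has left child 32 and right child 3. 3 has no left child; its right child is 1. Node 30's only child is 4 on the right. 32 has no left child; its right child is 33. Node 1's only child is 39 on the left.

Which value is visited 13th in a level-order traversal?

1

Level-order visits nodes level by level from the root, left to right within each level.
Level 0: 13
Level 1: 29, 20
Level 2: 9, 19, 5
Level 3: 6, 30
Level 4: 32, 3, 4
Level 5: 33, 1
Level 6: 39
Full level-order sequence: 13, 29, 20, 9, 19, 5, 6, 30, 32, 3, 4, 33, 1, 39.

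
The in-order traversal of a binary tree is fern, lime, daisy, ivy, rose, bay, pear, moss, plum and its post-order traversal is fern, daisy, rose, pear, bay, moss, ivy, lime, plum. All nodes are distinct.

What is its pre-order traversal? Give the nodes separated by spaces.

plum lime fern ivy daisy moss bay rose pear

The last element of post-order is the root; it splits in-order into left and right subtrees.
Root plum: left subtree has 8 nodes {fern, lime, daisy, ivy, rose, bay, pear, moss}, right has 0 { }.
  Root lime: left subtree has 1 node {fern}, right has 6 {daisy, ivy, rose, bay, pear, moss}.
    Root ivy: left subtree has 1 node {daisy}, right has 4 {rose, bay, pear, moss}.
      Root moss: left subtree has 3 nodes {rose, bay, pear}, right has 0 { }.
        Root bay: left subtree has 1 node {rose}, right has 1 {pear}.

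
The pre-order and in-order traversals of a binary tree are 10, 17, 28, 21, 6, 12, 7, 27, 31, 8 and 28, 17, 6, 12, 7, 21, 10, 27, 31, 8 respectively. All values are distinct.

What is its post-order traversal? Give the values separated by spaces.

28 7 12 6 21 17 8 31 27 10

The first element of pre-order is the root; it splits in-order into left and right subtrees.
Root 10: left subtree has 6 nodes {28, 17, 6, 12, 7, 21}, right has 3 {27, 31, 8}.
  Root 17: left subtree has 1 node {28}, right has 4 {6, 12, 7, 21}.
    Root 21: left subtree has 3 nodes {6, 12, 7}, right has 0 { }.
      Root 6: left subtree has 0 nodes { }, right has 2 {12, 7}.
        Root 12: left subtree has 0 nodes { }, right has 1 {7}.
  Root 27: left subtree has 0 nodes { }, right has 2 {31, 8}.
    Root 31: left subtree has 0 nodes { }, right has 1 {8}.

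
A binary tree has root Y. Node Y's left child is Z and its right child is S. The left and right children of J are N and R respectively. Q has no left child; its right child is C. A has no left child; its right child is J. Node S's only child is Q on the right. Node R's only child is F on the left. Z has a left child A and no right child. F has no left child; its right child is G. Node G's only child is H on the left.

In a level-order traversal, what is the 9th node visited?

Level-order visits nodes level by level from the root, left to right within each level.
Level 0: Y
Level 1: Z, S
Level 2: A, Q
Level 3: J, C
Level 4: N, R
Level 5: F
Level 6: G
Level 7: H
Full level-order sequence: Y, Z, S, A, Q, J, C, N, R, F, G, H.

R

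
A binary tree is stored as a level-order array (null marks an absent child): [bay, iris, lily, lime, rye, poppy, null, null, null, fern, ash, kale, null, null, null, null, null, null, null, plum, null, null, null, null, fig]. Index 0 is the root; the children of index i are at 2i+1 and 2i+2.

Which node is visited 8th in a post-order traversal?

Post-order visits the left subtree, then the right subtree, then the node.
At bay: go left to iris.
  At iris: go left to lime.
    lime is a leaf — visit lime.
  At iris: go right to rye.
    At rye: go left to fern.
      At fern: go left to plum.
        plum is a leaf — visit plum.
      At fern: no right child.
      Visit fern.
    At rye: go right to ash.
      ash is a leaf — visit ash.
    Visit rye.
  Visit iris.
At bay: go right to lily.
  At lily: go left to poppy.
    At poppy: go left to kale.
      At kale: no left child.
      At kale: go right to fig.
        fig is a leaf — visit fig.
      Visit kale.
    At poppy: no right child.
    Visit poppy.
  At lily: no right child.
  Visit lily.
Visit bay.
Full post-order sequence: lime, plum, fern, ash, rye, iris, fig, kale, poppy, lily, bay.

kale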